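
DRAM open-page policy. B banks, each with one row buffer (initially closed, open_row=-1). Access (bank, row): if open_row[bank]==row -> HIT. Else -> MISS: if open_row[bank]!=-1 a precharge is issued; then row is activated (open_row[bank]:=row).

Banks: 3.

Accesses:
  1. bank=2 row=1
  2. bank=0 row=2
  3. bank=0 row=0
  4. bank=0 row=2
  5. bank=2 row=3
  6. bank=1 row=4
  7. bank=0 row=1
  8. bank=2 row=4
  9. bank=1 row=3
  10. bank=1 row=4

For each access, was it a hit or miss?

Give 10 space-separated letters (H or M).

Acc 1: bank2 row1 -> MISS (open row1); precharges=0
Acc 2: bank0 row2 -> MISS (open row2); precharges=0
Acc 3: bank0 row0 -> MISS (open row0); precharges=1
Acc 4: bank0 row2 -> MISS (open row2); precharges=2
Acc 5: bank2 row3 -> MISS (open row3); precharges=3
Acc 6: bank1 row4 -> MISS (open row4); precharges=3
Acc 7: bank0 row1 -> MISS (open row1); precharges=4
Acc 8: bank2 row4 -> MISS (open row4); precharges=5
Acc 9: bank1 row3 -> MISS (open row3); precharges=6
Acc 10: bank1 row4 -> MISS (open row4); precharges=7

Answer: M M M M M M M M M M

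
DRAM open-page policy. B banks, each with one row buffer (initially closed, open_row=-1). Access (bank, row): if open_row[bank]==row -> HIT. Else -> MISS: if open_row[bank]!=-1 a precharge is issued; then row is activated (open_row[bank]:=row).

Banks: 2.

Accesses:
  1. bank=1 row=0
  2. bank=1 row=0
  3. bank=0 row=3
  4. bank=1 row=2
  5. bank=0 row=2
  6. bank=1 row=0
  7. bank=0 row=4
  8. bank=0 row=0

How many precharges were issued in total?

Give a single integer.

Acc 1: bank1 row0 -> MISS (open row0); precharges=0
Acc 2: bank1 row0 -> HIT
Acc 3: bank0 row3 -> MISS (open row3); precharges=0
Acc 4: bank1 row2 -> MISS (open row2); precharges=1
Acc 5: bank0 row2 -> MISS (open row2); precharges=2
Acc 6: bank1 row0 -> MISS (open row0); precharges=3
Acc 7: bank0 row4 -> MISS (open row4); precharges=4
Acc 8: bank0 row0 -> MISS (open row0); precharges=5

Answer: 5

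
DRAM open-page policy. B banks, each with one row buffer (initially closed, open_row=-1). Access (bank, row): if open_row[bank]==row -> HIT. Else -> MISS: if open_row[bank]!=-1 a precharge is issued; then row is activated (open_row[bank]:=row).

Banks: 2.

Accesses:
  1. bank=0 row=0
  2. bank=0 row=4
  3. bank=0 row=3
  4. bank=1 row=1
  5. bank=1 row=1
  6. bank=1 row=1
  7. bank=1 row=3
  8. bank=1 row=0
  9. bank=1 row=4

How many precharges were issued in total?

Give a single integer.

Answer: 5

Derivation:
Acc 1: bank0 row0 -> MISS (open row0); precharges=0
Acc 2: bank0 row4 -> MISS (open row4); precharges=1
Acc 3: bank0 row3 -> MISS (open row3); precharges=2
Acc 4: bank1 row1 -> MISS (open row1); precharges=2
Acc 5: bank1 row1 -> HIT
Acc 6: bank1 row1 -> HIT
Acc 7: bank1 row3 -> MISS (open row3); precharges=3
Acc 8: bank1 row0 -> MISS (open row0); precharges=4
Acc 9: bank1 row4 -> MISS (open row4); precharges=5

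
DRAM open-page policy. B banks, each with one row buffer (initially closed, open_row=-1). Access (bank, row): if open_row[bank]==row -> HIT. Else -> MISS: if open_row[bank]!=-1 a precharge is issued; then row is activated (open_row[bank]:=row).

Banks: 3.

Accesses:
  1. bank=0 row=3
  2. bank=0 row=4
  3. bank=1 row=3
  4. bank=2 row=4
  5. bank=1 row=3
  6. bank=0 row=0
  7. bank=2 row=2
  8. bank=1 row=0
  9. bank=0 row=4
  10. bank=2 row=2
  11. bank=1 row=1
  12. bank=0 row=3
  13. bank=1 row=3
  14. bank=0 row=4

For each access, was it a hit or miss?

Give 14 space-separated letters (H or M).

Answer: M M M M H M M M M H M M M M

Derivation:
Acc 1: bank0 row3 -> MISS (open row3); precharges=0
Acc 2: bank0 row4 -> MISS (open row4); precharges=1
Acc 3: bank1 row3 -> MISS (open row3); precharges=1
Acc 4: bank2 row4 -> MISS (open row4); precharges=1
Acc 5: bank1 row3 -> HIT
Acc 6: bank0 row0 -> MISS (open row0); precharges=2
Acc 7: bank2 row2 -> MISS (open row2); precharges=3
Acc 8: bank1 row0 -> MISS (open row0); precharges=4
Acc 9: bank0 row4 -> MISS (open row4); precharges=5
Acc 10: bank2 row2 -> HIT
Acc 11: bank1 row1 -> MISS (open row1); precharges=6
Acc 12: bank0 row3 -> MISS (open row3); precharges=7
Acc 13: bank1 row3 -> MISS (open row3); precharges=8
Acc 14: bank0 row4 -> MISS (open row4); precharges=9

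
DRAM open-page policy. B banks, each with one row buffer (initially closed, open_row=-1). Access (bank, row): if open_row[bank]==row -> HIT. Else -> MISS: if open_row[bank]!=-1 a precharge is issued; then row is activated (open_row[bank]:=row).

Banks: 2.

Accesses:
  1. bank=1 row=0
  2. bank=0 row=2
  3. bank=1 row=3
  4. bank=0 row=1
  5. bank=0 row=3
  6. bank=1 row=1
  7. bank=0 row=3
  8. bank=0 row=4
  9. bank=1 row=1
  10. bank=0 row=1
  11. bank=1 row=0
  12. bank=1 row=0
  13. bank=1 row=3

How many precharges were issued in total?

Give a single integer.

Answer: 8

Derivation:
Acc 1: bank1 row0 -> MISS (open row0); precharges=0
Acc 2: bank0 row2 -> MISS (open row2); precharges=0
Acc 3: bank1 row3 -> MISS (open row3); precharges=1
Acc 4: bank0 row1 -> MISS (open row1); precharges=2
Acc 5: bank0 row3 -> MISS (open row3); precharges=3
Acc 6: bank1 row1 -> MISS (open row1); precharges=4
Acc 7: bank0 row3 -> HIT
Acc 8: bank0 row4 -> MISS (open row4); precharges=5
Acc 9: bank1 row1 -> HIT
Acc 10: bank0 row1 -> MISS (open row1); precharges=6
Acc 11: bank1 row0 -> MISS (open row0); precharges=7
Acc 12: bank1 row0 -> HIT
Acc 13: bank1 row3 -> MISS (open row3); precharges=8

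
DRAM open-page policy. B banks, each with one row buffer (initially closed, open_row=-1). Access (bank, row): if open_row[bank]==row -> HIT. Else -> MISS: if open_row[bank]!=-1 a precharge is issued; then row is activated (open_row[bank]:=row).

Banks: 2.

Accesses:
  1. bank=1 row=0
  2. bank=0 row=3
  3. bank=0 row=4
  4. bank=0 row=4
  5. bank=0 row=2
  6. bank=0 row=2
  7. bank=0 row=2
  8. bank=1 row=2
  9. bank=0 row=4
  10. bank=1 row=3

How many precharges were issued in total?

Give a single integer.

Answer: 5

Derivation:
Acc 1: bank1 row0 -> MISS (open row0); precharges=0
Acc 2: bank0 row3 -> MISS (open row3); precharges=0
Acc 3: bank0 row4 -> MISS (open row4); precharges=1
Acc 4: bank0 row4 -> HIT
Acc 5: bank0 row2 -> MISS (open row2); precharges=2
Acc 6: bank0 row2 -> HIT
Acc 7: bank0 row2 -> HIT
Acc 8: bank1 row2 -> MISS (open row2); precharges=3
Acc 9: bank0 row4 -> MISS (open row4); precharges=4
Acc 10: bank1 row3 -> MISS (open row3); precharges=5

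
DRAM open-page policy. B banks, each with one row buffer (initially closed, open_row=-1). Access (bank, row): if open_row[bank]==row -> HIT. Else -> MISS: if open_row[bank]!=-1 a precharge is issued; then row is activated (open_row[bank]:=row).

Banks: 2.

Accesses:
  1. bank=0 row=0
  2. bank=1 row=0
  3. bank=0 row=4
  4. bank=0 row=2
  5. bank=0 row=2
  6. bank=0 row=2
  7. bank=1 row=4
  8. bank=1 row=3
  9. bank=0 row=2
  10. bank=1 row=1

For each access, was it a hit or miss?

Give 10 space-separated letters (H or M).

Acc 1: bank0 row0 -> MISS (open row0); precharges=0
Acc 2: bank1 row0 -> MISS (open row0); precharges=0
Acc 3: bank0 row4 -> MISS (open row4); precharges=1
Acc 4: bank0 row2 -> MISS (open row2); precharges=2
Acc 5: bank0 row2 -> HIT
Acc 6: bank0 row2 -> HIT
Acc 7: bank1 row4 -> MISS (open row4); precharges=3
Acc 8: bank1 row3 -> MISS (open row3); precharges=4
Acc 9: bank0 row2 -> HIT
Acc 10: bank1 row1 -> MISS (open row1); precharges=5

Answer: M M M M H H M M H M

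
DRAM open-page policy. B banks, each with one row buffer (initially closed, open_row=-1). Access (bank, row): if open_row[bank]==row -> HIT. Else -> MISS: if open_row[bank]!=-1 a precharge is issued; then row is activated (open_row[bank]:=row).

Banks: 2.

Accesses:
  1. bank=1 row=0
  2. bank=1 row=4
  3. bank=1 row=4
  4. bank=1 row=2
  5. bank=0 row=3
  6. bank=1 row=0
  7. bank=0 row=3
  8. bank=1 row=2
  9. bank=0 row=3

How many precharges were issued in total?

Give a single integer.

Answer: 4

Derivation:
Acc 1: bank1 row0 -> MISS (open row0); precharges=0
Acc 2: bank1 row4 -> MISS (open row4); precharges=1
Acc 3: bank1 row4 -> HIT
Acc 4: bank1 row2 -> MISS (open row2); precharges=2
Acc 5: bank0 row3 -> MISS (open row3); precharges=2
Acc 6: bank1 row0 -> MISS (open row0); precharges=3
Acc 7: bank0 row3 -> HIT
Acc 8: bank1 row2 -> MISS (open row2); precharges=4
Acc 9: bank0 row3 -> HIT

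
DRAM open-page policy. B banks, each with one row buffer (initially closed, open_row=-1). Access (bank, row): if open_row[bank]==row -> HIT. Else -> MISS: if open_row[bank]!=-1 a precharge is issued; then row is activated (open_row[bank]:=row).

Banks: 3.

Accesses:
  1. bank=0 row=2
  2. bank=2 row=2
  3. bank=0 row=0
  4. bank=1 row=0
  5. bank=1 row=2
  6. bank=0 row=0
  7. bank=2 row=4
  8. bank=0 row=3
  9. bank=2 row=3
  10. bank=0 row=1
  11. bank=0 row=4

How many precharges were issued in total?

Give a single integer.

Acc 1: bank0 row2 -> MISS (open row2); precharges=0
Acc 2: bank2 row2 -> MISS (open row2); precharges=0
Acc 3: bank0 row0 -> MISS (open row0); precharges=1
Acc 4: bank1 row0 -> MISS (open row0); precharges=1
Acc 5: bank1 row2 -> MISS (open row2); precharges=2
Acc 6: bank0 row0 -> HIT
Acc 7: bank2 row4 -> MISS (open row4); precharges=3
Acc 8: bank0 row3 -> MISS (open row3); precharges=4
Acc 9: bank2 row3 -> MISS (open row3); precharges=5
Acc 10: bank0 row1 -> MISS (open row1); precharges=6
Acc 11: bank0 row4 -> MISS (open row4); precharges=7

Answer: 7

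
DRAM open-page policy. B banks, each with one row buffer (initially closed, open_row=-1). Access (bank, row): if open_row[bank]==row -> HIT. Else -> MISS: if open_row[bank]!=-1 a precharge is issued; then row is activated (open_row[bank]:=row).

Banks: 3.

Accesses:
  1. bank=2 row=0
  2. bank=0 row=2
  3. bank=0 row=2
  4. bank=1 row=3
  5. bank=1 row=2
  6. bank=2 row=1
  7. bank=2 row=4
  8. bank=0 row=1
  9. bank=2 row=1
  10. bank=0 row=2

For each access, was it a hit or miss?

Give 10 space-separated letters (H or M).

Acc 1: bank2 row0 -> MISS (open row0); precharges=0
Acc 2: bank0 row2 -> MISS (open row2); precharges=0
Acc 3: bank0 row2 -> HIT
Acc 4: bank1 row3 -> MISS (open row3); precharges=0
Acc 5: bank1 row2 -> MISS (open row2); precharges=1
Acc 6: bank2 row1 -> MISS (open row1); precharges=2
Acc 7: bank2 row4 -> MISS (open row4); precharges=3
Acc 8: bank0 row1 -> MISS (open row1); precharges=4
Acc 9: bank2 row1 -> MISS (open row1); precharges=5
Acc 10: bank0 row2 -> MISS (open row2); precharges=6

Answer: M M H M M M M M M M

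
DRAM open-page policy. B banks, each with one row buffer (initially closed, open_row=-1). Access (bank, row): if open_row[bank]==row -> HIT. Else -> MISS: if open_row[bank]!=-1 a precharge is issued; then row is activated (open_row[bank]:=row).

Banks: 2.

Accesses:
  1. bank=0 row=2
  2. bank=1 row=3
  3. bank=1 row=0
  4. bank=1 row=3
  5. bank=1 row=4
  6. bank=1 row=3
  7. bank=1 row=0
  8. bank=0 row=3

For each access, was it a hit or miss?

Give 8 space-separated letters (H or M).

Acc 1: bank0 row2 -> MISS (open row2); precharges=0
Acc 2: bank1 row3 -> MISS (open row3); precharges=0
Acc 3: bank1 row0 -> MISS (open row0); precharges=1
Acc 4: bank1 row3 -> MISS (open row3); precharges=2
Acc 5: bank1 row4 -> MISS (open row4); precharges=3
Acc 6: bank1 row3 -> MISS (open row3); precharges=4
Acc 7: bank1 row0 -> MISS (open row0); precharges=5
Acc 8: bank0 row3 -> MISS (open row3); precharges=6

Answer: M M M M M M M M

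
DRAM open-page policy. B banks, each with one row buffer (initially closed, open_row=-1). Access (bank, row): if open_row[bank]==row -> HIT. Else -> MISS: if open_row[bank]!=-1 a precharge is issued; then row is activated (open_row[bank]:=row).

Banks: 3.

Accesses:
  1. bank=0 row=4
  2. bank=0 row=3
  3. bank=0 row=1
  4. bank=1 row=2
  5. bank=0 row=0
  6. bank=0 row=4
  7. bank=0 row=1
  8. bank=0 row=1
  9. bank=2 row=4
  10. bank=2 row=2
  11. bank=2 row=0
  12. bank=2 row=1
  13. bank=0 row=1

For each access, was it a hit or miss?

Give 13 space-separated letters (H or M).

Answer: M M M M M M M H M M M M H

Derivation:
Acc 1: bank0 row4 -> MISS (open row4); precharges=0
Acc 2: bank0 row3 -> MISS (open row3); precharges=1
Acc 3: bank0 row1 -> MISS (open row1); precharges=2
Acc 4: bank1 row2 -> MISS (open row2); precharges=2
Acc 5: bank0 row0 -> MISS (open row0); precharges=3
Acc 6: bank0 row4 -> MISS (open row4); precharges=4
Acc 7: bank0 row1 -> MISS (open row1); precharges=5
Acc 8: bank0 row1 -> HIT
Acc 9: bank2 row4 -> MISS (open row4); precharges=5
Acc 10: bank2 row2 -> MISS (open row2); precharges=6
Acc 11: bank2 row0 -> MISS (open row0); precharges=7
Acc 12: bank2 row1 -> MISS (open row1); precharges=8
Acc 13: bank0 row1 -> HIT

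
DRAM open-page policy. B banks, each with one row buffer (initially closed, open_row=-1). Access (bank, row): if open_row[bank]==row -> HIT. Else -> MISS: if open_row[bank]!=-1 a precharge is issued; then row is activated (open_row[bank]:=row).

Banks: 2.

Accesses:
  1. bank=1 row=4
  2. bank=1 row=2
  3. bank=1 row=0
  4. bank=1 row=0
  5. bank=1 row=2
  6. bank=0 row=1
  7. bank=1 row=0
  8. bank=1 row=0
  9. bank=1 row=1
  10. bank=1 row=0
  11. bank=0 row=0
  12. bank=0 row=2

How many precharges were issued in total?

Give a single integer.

Answer: 8

Derivation:
Acc 1: bank1 row4 -> MISS (open row4); precharges=0
Acc 2: bank1 row2 -> MISS (open row2); precharges=1
Acc 3: bank1 row0 -> MISS (open row0); precharges=2
Acc 4: bank1 row0 -> HIT
Acc 5: bank1 row2 -> MISS (open row2); precharges=3
Acc 6: bank0 row1 -> MISS (open row1); precharges=3
Acc 7: bank1 row0 -> MISS (open row0); precharges=4
Acc 8: bank1 row0 -> HIT
Acc 9: bank1 row1 -> MISS (open row1); precharges=5
Acc 10: bank1 row0 -> MISS (open row0); precharges=6
Acc 11: bank0 row0 -> MISS (open row0); precharges=7
Acc 12: bank0 row2 -> MISS (open row2); precharges=8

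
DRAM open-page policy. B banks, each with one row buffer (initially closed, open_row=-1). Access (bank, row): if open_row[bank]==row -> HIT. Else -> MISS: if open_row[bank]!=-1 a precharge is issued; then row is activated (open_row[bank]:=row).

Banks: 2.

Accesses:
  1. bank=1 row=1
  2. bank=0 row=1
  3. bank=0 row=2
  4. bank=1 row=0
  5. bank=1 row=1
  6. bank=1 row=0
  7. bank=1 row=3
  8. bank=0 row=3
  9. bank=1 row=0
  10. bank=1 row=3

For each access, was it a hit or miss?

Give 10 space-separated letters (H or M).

Acc 1: bank1 row1 -> MISS (open row1); precharges=0
Acc 2: bank0 row1 -> MISS (open row1); precharges=0
Acc 3: bank0 row2 -> MISS (open row2); precharges=1
Acc 4: bank1 row0 -> MISS (open row0); precharges=2
Acc 5: bank1 row1 -> MISS (open row1); precharges=3
Acc 6: bank1 row0 -> MISS (open row0); precharges=4
Acc 7: bank1 row3 -> MISS (open row3); precharges=5
Acc 8: bank0 row3 -> MISS (open row3); precharges=6
Acc 9: bank1 row0 -> MISS (open row0); precharges=7
Acc 10: bank1 row3 -> MISS (open row3); precharges=8

Answer: M M M M M M M M M M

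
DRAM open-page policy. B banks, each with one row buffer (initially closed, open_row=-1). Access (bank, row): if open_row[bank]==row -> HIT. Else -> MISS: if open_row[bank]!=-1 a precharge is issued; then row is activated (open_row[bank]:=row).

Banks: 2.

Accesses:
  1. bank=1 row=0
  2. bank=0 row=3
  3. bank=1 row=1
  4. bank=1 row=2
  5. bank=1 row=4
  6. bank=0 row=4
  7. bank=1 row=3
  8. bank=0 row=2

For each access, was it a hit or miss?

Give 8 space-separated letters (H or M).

Answer: M M M M M M M M

Derivation:
Acc 1: bank1 row0 -> MISS (open row0); precharges=0
Acc 2: bank0 row3 -> MISS (open row3); precharges=0
Acc 3: bank1 row1 -> MISS (open row1); precharges=1
Acc 4: bank1 row2 -> MISS (open row2); precharges=2
Acc 5: bank1 row4 -> MISS (open row4); precharges=3
Acc 6: bank0 row4 -> MISS (open row4); precharges=4
Acc 7: bank1 row3 -> MISS (open row3); precharges=5
Acc 8: bank0 row2 -> MISS (open row2); precharges=6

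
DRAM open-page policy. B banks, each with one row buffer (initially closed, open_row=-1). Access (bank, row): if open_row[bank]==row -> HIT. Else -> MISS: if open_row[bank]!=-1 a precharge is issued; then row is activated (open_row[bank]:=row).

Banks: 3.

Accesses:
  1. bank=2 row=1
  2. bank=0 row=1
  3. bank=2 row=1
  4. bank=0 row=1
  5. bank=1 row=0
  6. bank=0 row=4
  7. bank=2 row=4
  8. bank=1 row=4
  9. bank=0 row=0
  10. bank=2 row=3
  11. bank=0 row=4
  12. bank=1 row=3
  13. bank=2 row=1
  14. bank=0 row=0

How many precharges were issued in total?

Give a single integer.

Answer: 9

Derivation:
Acc 1: bank2 row1 -> MISS (open row1); precharges=0
Acc 2: bank0 row1 -> MISS (open row1); precharges=0
Acc 3: bank2 row1 -> HIT
Acc 4: bank0 row1 -> HIT
Acc 5: bank1 row0 -> MISS (open row0); precharges=0
Acc 6: bank0 row4 -> MISS (open row4); precharges=1
Acc 7: bank2 row4 -> MISS (open row4); precharges=2
Acc 8: bank1 row4 -> MISS (open row4); precharges=3
Acc 9: bank0 row0 -> MISS (open row0); precharges=4
Acc 10: bank2 row3 -> MISS (open row3); precharges=5
Acc 11: bank0 row4 -> MISS (open row4); precharges=6
Acc 12: bank1 row3 -> MISS (open row3); precharges=7
Acc 13: bank2 row1 -> MISS (open row1); precharges=8
Acc 14: bank0 row0 -> MISS (open row0); precharges=9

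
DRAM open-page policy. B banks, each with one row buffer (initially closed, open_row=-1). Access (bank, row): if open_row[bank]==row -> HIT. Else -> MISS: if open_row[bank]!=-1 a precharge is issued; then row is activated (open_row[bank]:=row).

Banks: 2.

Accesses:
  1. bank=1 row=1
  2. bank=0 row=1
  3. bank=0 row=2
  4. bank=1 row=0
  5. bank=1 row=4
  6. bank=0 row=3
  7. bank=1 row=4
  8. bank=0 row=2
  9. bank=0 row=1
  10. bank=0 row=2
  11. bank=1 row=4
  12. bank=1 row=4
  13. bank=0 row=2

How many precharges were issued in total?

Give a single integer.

Answer: 7

Derivation:
Acc 1: bank1 row1 -> MISS (open row1); precharges=0
Acc 2: bank0 row1 -> MISS (open row1); precharges=0
Acc 3: bank0 row2 -> MISS (open row2); precharges=1
Acc 4: bank1 row0 -> MISS (open row0); precharges=2
Acc 5: bank1 row4 -> MISS (open row4); precharges=3
Acc 6: bank0 row3 -> MISS (open row3); precharges=4
Acc 7: bank1 row4 -> HIT
Acc 8: bank0 row2 -> MISS (open row2); precharges=5
Acc 9: bank0 row1 -> MISS (open row1); precharges=6
Acc 10: bank0 row2 -> MISS (open row2); precharges=7
Acc 11: bank1 row4 -> HIT
Acc 12: bank1 row4 -> HIT
Acc 13: bank0 row2 -> HIT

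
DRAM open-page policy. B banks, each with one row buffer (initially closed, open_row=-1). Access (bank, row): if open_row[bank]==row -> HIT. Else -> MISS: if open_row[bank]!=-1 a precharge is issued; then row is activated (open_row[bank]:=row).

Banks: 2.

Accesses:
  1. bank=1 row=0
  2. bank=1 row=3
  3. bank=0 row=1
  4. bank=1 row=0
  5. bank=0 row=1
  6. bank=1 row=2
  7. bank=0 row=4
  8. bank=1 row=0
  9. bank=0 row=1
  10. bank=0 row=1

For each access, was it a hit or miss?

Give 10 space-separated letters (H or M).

Answer: M M M M H M M M M H

Derivation:
Acc 1: bank1 row0 -> MISS (open row0); precharges=0
Acc 2: bank1 row3 -> MISS (open row3); precharges=1
Acc 3: bank0 row1 -> MISS (open row1); precharges=1
Acc 4: bank1 row0 -> MISS (open row0); precharges=2
Acc 5: bank0 row1 -> HIT
Acc 6: bank1 row2 -> MISS (open row2); precharges=3
Acc 7: bank0 row4 -> MISS (open row4); precharges=4
Acc 8: bank1 row0 -> MISS (open row0); precharges=5
Acc 9: bank0 row1 -> MISS (open row1); precharges=6
Acc 10: bank0 row1 -> HIT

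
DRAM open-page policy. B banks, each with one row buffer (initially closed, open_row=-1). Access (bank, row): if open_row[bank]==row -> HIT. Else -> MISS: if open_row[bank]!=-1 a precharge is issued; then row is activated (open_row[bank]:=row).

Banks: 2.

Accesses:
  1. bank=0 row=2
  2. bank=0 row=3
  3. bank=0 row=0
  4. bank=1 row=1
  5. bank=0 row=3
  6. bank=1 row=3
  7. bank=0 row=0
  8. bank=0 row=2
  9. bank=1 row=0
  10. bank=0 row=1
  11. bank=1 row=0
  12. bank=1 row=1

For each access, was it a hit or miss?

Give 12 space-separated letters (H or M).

Acc 1: bank0 row2 -> MISS (open row2); precharges=0
Acc 2: bank0 row3 -> MISS (open row3); precharges=1
Acc 3: bank0 row0 -> MISS (open row0); precharges=2
Acc 4: bank1 row1 -> MISS (open row1); precharges=2
Acc 5: bank0 row3 -> MISS (open row3); precharges=3
Acc 6: bank1 row3 -> MISS (open row3); precharges=4
Acc 7: bank0 row0 -> MISS (open row0); precharges=5
Acc 8: bank0 row2 -> MISS (open row2); precharges=6
Acc 9: bank1 row0 -> MISS (open row0); precharges=7
Acc 10: bank0 row1 -> MISS (open row1); precharges=8
Acc 11: bank1 row0 -> HIT
Acc 12: bank1 row1 -> MISS (open row1); precharges=9

Answer: M M M M M M M M M M H M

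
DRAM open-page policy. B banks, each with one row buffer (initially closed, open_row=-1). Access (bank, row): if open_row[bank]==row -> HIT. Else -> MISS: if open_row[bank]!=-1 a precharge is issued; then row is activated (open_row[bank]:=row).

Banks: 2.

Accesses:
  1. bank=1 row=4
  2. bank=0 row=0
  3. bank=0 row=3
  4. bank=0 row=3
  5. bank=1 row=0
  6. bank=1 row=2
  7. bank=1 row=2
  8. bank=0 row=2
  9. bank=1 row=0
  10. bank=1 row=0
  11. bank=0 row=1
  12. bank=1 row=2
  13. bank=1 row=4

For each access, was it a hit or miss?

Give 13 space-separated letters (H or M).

Acc 1: bank1 row4 -> MISS (open row4); precharges=0
Acc 2: bank0 row0 -> MISS (open row0); precharges=0
Acc 3: bank0 row3 -> MISS (open row3); precharges=1
Acc 4: bank0 row3 -> HIT
Acc 5: bank1 row0 -> MISS (open row0); precharges=2
Acc 6: bank1 row2 -> MISS (open row2); precharges=3
Acc 7: bank1 row2 -> HIT
Acc 8: bank0 row2 -> MISS (open row2); precharges=4
Acc 9: bank1 row0 -> MISS (open row0); precharges=5
Acc 10: bank1 row0 -> HIT
Acc 11: bank0 row1 -> MISS (open row1); precharges=6
Acc 12: bank1 row2 -> MISS (open row2); precharges=7
Acc 13: bank1 row4 -> MISS (open row4); precharges=8

Answer: M M M H M M H M M H M M M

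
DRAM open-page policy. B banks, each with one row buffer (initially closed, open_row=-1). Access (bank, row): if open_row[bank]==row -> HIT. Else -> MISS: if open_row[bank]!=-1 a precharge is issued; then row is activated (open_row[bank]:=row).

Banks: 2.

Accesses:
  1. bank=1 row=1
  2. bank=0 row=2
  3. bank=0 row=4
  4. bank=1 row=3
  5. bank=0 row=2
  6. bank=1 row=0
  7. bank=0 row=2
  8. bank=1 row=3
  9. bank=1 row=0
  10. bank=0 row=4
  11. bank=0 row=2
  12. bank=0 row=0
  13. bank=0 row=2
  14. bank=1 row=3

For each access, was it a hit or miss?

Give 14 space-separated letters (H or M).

Acc 1: bank1 row1 -> MISS (open row1); precharges=0
Acc 2: bank0 row2 -> MISS (open row2); precharges=0
Acc 3: bank0 row4 -> MISS (open row4); precharges=1
Acc 4: bank1 row3 -> MISS (open row3); precharges=2
Acc 5: bank0 row2 -> MISS (open row2); precharges=3
Acc 6: bank1 row0 -> MISS (open row0); precharges=4
Acc 7: bank0 row2 -> HIT
Acc 8: bank1 row3 -> MISS (open row3); precharges=5
Acc 9: bank1 row0 -> MISS (open row0); precharges=6
Acc 10: bank0 row4 -> MISS (open row4); precharges=7
Acc 11: bank0 row2 -> MISS (open row2); precharges=8
Acc 12: bank0 row0 -> MISS (open row0); precharges=9
Acc 13: bank0 row2 -> MISS (open row2); precharges=10
Acc 14: bank1 row3 -> MISS (open row3); precharges=11

Answer: M M M M M M H M M M M M M M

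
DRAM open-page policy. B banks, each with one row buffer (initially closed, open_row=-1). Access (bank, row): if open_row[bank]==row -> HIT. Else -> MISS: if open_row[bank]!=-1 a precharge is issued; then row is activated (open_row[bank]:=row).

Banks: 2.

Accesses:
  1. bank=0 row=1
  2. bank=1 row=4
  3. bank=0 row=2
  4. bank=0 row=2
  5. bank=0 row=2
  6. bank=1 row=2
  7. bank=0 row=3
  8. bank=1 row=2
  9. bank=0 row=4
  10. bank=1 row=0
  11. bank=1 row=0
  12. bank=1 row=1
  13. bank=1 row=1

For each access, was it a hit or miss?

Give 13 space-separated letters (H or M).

Answer: M M M H H M M H M M H M H

Derivation:
Acc 1: bank0 row1 -> MISS (open row1); precharges=0
Acc 2: bank1 row4 -> MISS (open row4); precharges=0
Acc 3: bank0 row2 -> MISS (open row2); precharges=1
Acc 4: bank0 row2 -> HIT
Acc 5: bank0 row2 -> HIT
Acc 6: bank1 row2 -> MISS (open row2); precharges=2
Acc 7: bank0 row3 -> MISS (open row3); precharges=3
Acc 8: bank1 row2 -> HIT
Acc 9: bank0 row4 -> MISS (open row4); precharges=4
Acc 10: bank1 row0 -> MISS (open row0); precharges=5
Acc 11: bank1 row0 -> HIT
Acc 12: bank1 row1 -> MISS (open row1); precharges=6
Acc 13: bank1 row1 -> HIT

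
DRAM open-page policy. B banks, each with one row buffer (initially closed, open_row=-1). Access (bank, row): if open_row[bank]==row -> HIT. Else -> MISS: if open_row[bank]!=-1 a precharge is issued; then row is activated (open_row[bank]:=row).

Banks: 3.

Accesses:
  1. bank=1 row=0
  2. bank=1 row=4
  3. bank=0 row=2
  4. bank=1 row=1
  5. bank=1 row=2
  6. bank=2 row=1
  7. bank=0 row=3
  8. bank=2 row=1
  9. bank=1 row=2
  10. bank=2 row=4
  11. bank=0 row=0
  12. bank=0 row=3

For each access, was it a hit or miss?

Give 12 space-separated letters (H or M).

Acc 1: bank1 row0 -> MISS (open row0); precharges=0
Acc 2: bank1 row4 -> MISS (open row4); precharges=1
Acc 3: bank0 row2 -> MISS (open row2); precharges=1
Acc 4: bank1 row1 -> MISS (open row1); precharges=2
Acc 5: bank1 row2 -> MISS (open row2); precharges=3
Acc 6: bank2 row1 -> MISS (open row1); precharges=3
Acc 7: bank0 row3 -> MISS (open row3); precharges=4
Acc 8: bank2 row1 -> HIT
Acc 9: bank1 row2 -> HIT
Acc 10: bank2 row4 -> MISS (open row4); precharges=5
Acc 11: bank0 row0 -> MISS (open row0); precharges=6
Acc 12: bank0 row3 -> MISS (open row3); precharges=7

Answer: M M M M M M M H H M M M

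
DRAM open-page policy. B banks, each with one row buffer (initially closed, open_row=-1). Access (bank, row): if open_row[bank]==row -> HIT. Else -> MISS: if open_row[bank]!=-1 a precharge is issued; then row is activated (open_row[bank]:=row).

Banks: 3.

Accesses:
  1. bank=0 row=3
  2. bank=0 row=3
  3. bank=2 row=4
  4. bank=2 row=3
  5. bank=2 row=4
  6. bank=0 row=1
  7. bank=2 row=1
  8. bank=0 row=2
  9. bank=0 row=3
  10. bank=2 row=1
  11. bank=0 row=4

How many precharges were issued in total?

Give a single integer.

Acc 1: bank0 row3 -> MISS (open row3); precharges=0
Acc 2: bank0 row3 -> HIT
Acc 3: bank2 row4 -> MISS (open row4); precharges=0
Acc 4: bank2 row3 -> MISS (open row3); precharges=1
Acc 5: bank2 row4 -> MISS (open row4); precharges=2
Acc 6: bank0 row1 -> MISS (open row1); precharges=3
Acc 7: bank2 row1 -> MISS (open row1); precharges=4
Acc 8: bank0 row2 -> MISS (open row2); precharges=5
Acc 9: bank0 row3 -> MISS (open row3); precharges=6
Acc 10: bank2 row1 -> HIT
Acc 11: bank0 row4 -> MISS (open row4); precharges=7

Answer: 7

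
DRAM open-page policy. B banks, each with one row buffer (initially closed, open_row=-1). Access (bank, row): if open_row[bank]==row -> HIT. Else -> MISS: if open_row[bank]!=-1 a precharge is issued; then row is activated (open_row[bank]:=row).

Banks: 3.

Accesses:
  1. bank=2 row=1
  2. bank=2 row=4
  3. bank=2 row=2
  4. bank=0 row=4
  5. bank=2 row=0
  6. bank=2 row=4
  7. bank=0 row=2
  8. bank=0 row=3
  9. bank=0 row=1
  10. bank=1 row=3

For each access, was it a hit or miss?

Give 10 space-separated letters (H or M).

Acc 1: bank2 row1 -> MISS (open row1); precharges=0
Acc 2: bank2 row4 -> MISS (open row4); precharges=1
Acc 3: bank2 row2 -> MISS (open row2); precharges=2
Acc 4: bank0 row4 -> MISS (open row4); precharges=2
Acc 5: bank2 row0 -> MISS (open row0); precharges=3
Acc 6: bank2 row4 -> MISS (open row4); precharges=4
Acc 7: bank0 row2 -> MISS (open row2); precharges=5
Acc 8: bank0 row3 -> MISS (open row3); precharges=6
Acc 9: bank0 row1 -> MISS (open row1); precharges=7
Acc 10: bank1 row3 -> MISS (open row3); precharges=7

Answer: M M M M M M M M M M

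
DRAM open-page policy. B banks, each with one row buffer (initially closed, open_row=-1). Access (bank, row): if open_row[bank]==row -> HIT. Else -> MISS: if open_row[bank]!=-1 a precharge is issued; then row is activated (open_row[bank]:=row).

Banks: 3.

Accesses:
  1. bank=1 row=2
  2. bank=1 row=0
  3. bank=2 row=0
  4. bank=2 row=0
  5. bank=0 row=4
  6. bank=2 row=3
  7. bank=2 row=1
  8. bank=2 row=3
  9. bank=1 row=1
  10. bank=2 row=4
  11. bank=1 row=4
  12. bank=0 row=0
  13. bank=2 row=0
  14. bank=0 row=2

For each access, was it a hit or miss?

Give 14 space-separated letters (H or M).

Answer: M M M H M M M M M M M M M M

Derivation:
Acc 1: bank1 row2 -> MISS (open row2); precharges=0
Acc 2: bank1 row0 -> MISS (open row0); precharges=1
Acc 3: bank2 row0 -> MISS (open row0); precharges=1
Acc 4: bank2 row0 -> HIT
Acc 5: bank0 row4 -> MISS (open row4); precharges=1
Acc 6: bank2 row3 -> MISS (open row3); precharges=2
Acc 7: bank2 row1 -> MISS (open row1); precharges=3
Acc 8: bank2 row3 -> MISS (open row3); precharges=4
Acc 9: bank1 row1 -> MISS (open row1); precharges=5
Acc 10: bank2 row4 -> MISS (open row4); precharges=6
Acc 11: bank1 row4 -> MISS (open row4); precharges=7
Acc 12: bank0 row0 -> MISS (open row0); precharges=8
Acc 13: bank2 row0 -> MISS (open row0); precharges=9
Acc 14: bank0 row2 -> MISS (open row2); precharges=10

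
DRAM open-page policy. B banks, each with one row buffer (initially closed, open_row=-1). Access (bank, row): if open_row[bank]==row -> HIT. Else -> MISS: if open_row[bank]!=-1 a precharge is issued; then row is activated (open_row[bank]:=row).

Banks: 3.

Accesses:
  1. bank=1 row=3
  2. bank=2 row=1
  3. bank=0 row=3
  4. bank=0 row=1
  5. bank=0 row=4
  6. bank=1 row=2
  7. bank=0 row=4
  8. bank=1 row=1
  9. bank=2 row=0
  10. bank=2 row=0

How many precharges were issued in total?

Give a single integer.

Answer: 5

Derivation:
Acc 1: bank1 row3 -> MISS (open row3); precharges=0
Acc 2: bank2 row1 -> MISS (open row1); precharges=0
Acc 3: bank0 row3 -> MISS (open row3); precharges=0
Acc 4: bank0 row1 -> MISS (open row1); precharges=1
Acc 5: bank0 row4 -> MISS (open row4); precharges=2
Acc 6: bank1 row2 -> MISS (open row2); precharges=3
Acc 7: bank0 row4 -> HIT
Acc 8: bank1 row1 -> MISS (open row1); precharges=4
Acc 9: bank2 row0 -> MISS (open row0); precharges=5
Acc 10: bank2 row0 -> HIT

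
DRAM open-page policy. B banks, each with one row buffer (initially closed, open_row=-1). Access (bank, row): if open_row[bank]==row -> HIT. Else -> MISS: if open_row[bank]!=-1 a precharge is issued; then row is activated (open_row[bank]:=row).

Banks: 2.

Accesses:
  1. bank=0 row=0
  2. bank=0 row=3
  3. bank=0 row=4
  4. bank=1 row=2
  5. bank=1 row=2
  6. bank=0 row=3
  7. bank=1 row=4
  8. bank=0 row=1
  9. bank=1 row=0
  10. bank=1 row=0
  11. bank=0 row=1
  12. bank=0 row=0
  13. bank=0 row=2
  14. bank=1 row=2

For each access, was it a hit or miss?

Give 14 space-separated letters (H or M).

Answer: M M M M H M M M M H H M M M

Derivation:
Acc 1: bank0 row0 -> MISS (open row0); precharges=0
Acc 2: bank0 row3 -> MISS (open row3); precharges=1
Acc 3: bank0 row4 -> MISS (open row4); precharges=2
Acc 4: bank1 row2 -> MISS (open row2); precharges=2
Acc 5: bank1 row2 -> HIT
Acc 6: bank0 row3 -> MISS (open row3); precharges=3
Acc 7: bank1 row4 -> MISS (open row4); precharges=4
Acc 8: bank0 row1 -> MISS (open row1); precharges=5
Acc 9: bank1 row0 -> MISS (open row0); precharges=6
Acc 10: bank1 row0 -> HIT
Acc 11: bank0 row1 -> HIT
Acc 12: bank0 row0 -> MISS (open row0); precharges=7
Acc 13: bank0 row2 -> MISS (open row2); precharges=8
Acc 14: bank1 row2 -> MISS (open row2); precharges=9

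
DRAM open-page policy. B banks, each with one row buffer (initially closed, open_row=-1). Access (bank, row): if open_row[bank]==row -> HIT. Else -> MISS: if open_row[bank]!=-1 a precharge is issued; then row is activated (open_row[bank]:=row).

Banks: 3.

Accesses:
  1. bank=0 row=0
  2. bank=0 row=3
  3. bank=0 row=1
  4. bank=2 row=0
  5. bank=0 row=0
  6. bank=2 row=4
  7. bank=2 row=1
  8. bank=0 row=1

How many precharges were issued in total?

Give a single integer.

Answer: 6

Derivation:
Acc 1: bank0 row0 -> MISS (open row0); precharges=0
Acc 2: bank0 row3 -> MISS (open row3); precharges=1
Acc 3: bank0 row1 -> MISS (open row1); precharges=2
Acc 4: bank2 row0 -> MISS (open row0); precharges=2
Acc 5: bank0 row0 -> MISS (open row0); precharges=3
Acc 6: bank2 row4 -> MISS (open row4); precharges=4
Acc 7: bank2 row1 -> MISS (open row1); precharges=5
Acc 8: bank0 row1 -> MISS (open row1); precharges=6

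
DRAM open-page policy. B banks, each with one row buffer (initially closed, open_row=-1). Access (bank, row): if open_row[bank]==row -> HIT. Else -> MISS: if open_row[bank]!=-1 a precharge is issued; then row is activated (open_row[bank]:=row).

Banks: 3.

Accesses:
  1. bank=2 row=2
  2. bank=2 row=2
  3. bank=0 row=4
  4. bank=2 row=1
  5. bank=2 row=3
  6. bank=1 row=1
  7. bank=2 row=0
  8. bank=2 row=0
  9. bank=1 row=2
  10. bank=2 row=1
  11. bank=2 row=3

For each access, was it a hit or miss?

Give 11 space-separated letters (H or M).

Answer: M H M M M M M H M M M

Derivation:
Acc 1: bank2 row2 -> MISS (open row2); precharges=0
Acc 2: bank2 row2 -> HIT
Acc 3: bank0 row4 -> MISS (open row4); precharges=0
Acc 4: bank2 row1 -> MISS (open row1); precharges=1
Acc 5: bank2 row3 -> MISS (open row3); precharges=2
Acc 6: bank1 row1 -> MISS (open row1); precharges=2
Acc 7: bank2 row0 -> MISS (open row0); precharges=3
Acc 8: bank2 row0 -> HIT
Acc 9: bank1 row2 -> MISS (open row2); precharges=4
Acc 10: bank2 row1 -> MISS (open row1); precharges=5
Acc 11: bank2 row3 -> MISS (open row3); precharges=6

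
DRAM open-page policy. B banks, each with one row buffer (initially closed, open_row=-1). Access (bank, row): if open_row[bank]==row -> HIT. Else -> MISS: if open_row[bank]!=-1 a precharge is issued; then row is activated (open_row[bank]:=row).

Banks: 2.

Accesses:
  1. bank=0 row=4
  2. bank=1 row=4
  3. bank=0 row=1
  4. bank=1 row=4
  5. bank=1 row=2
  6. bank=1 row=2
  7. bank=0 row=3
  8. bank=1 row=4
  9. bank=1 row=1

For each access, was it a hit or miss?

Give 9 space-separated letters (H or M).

Answer: M M M H M H M M M

Derivation:
Acc 1: bank0 row4 -> MISS (open row4); precharges=0
Acc 2: bank1 row4 -> MISS (open row4); precharges=0
Acc 3: bank0 row1 -> MISS (open row1); precharges=1
Acc 4: bank1 row4 -> HIT
Acc 5: bank1 row2 -> MISS (open row2); precharges=2
Acc 6: bank1 row2 -> HIT
Acc 7: bank0 row3 -> MISS (open row3); precharges=3
Acc 8: bank1 row4 -> MISS (open row4); precharges=4
Acc 9: bank1 row1 -> MISS (open row1); precharges=5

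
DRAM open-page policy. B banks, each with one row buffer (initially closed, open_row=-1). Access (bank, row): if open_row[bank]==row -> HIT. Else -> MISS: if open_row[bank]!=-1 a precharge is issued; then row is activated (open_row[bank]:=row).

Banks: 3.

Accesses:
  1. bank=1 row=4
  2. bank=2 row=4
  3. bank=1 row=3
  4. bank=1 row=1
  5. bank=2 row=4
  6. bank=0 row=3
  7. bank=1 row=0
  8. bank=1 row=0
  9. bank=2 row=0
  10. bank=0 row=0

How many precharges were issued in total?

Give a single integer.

Acc 1: bank1 row4 -> MISS (open row4); precharges=0
Acc 2: bank2 row4 -> MISS (open row4); precharges=0
Acc 3: bank1 row3 -> MISS (open row3); precharges=1
Acc 4: bank1 row1 -> MISS (open row1); precharges=2
Acc 5: bank2 row4 -> HIT
Acc 6: bank0 row3 -> MISS (open row3); precharges=2
Acc 7: bank1 row0 -> MISS (open row0); precharges=3
Acc 8: bank1 row0 -> HIT
Acc 9: bank2 row0 -> MISS (open row0); precharges=4
Acc 10: bank0 row0 -> MISS (open row0); precharges=5

Answer: 5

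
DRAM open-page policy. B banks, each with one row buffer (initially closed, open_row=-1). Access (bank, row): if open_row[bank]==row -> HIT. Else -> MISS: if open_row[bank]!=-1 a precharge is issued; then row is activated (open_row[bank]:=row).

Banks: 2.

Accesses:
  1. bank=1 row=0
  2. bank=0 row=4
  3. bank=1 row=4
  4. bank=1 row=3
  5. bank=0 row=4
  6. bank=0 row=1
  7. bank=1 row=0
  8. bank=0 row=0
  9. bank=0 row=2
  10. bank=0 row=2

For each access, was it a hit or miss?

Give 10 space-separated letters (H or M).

Answer: M M M M H M M M M H

Derivation:
Acc 1: bank1 row0 -> MISS (open row0); precharges=0
Acc 2: bank0 row4 -> MISS (open row4); precharges=0
Acc 3: bank1 row4 -> MISS (open row4); precharges=1
Acc 4: bank1 row3 -> MISS (open row3); precharges=2
Acc 5: bank0 row4 -> HIT
Acc 6: bank0 row1 -> MISS (open row1); precharges=3
Acc 7: bank1 row0 -> MISS (open row0); precharges=4
Acc 8: bank0 row0 -> MISS (open row0); precharges=5
Acc 9: bank0 row2 -> MISS (open row2); precharges=6
Acc 10: bank0 row2 -> HIT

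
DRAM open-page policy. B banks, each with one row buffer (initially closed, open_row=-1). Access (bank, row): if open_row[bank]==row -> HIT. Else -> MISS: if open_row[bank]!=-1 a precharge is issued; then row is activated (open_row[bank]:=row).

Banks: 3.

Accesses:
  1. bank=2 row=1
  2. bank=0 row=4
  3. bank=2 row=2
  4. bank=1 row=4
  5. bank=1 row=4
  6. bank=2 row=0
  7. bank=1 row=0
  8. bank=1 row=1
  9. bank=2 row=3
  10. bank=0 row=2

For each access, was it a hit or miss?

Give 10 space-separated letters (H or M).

Answer: M M M M H M M M M M

Derivation:
Acc 1: bank2 row1 -> MISS (open row1); precharges=0
Acc 2: bank0 row4 -> MISS (open row4); precharges=0
Acc 3: bank2 row2 -> MISS (open row2); precharges=1
Acc 4: bank1 row4 -> MISS (open row4); precharges=1
Acc 5: bank1 row4 -> HIT
Acc 6: bank2 row0 -> MISS (open row0); precharges=2
Acc 7: bank1 row0 -> MISS (open row0); precharges=3
Acc 8: bank1 row1 -> MISS (open row1); precharges=4
Acc 9: bank2 row3 -> MISS (open row3); precharges=5
Acc 10: bank0 row2 -> MISS (open row2); precharges=6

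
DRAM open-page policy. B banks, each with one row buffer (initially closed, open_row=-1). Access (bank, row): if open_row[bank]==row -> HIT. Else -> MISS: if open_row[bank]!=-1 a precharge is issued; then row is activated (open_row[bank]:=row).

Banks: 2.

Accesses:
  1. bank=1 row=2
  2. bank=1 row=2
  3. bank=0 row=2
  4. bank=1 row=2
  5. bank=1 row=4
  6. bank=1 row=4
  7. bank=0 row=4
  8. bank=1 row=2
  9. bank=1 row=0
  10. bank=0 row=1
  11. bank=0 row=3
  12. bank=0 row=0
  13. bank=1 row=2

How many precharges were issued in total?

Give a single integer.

Answer: 8

Derivation:
Acc 1: bank1 row2 -> MISS (open row2); precharges=0
Acc 2: bank1 row2 -> HIT
Acc 3: bank0 row2 -> MISS (open row2); precharges=0
Acc 4: bank1 row2 -> HIT
Acc 5: bank1 row4 -> MISS (open row4); precharges=1
Acc 6: bank1 row4 -> HIT
Acc 7: bank0 row4 -> MISS (open row4); precharges=2
Acc 8: bank1 row2 -> MISS (open row2); precharges=3
Acc 9: bank1 row0 -> MISS (open row0); precharges=4
Acc 10: bank0 row1 -> MISS (open row1); precharges=5
Acc 11: bank0 row3 -> MISS (open row3); precharges=6
Acc 12: bank0 row0 -> MISS (open row0); precharges=7
Acc 13: bank1 row2 -> MISS (open row2); precharges=8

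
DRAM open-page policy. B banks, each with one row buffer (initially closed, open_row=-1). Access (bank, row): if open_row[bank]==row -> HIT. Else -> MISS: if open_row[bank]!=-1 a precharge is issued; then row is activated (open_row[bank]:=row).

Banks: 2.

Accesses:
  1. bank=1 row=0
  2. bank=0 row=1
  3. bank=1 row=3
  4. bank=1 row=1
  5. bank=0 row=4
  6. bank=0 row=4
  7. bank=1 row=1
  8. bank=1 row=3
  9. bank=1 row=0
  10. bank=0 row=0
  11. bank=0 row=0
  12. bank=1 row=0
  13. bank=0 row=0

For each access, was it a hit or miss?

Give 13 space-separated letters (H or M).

Answer: M M M M M H H M M M H H H

Derivation:
Acc 1: bank1 row0 -> MISS (open row0); precharges=0
Acc 2: bank0 row1 -> MISS (open row1); precharges=0
Acc 3: bank1 row3 -> MISS (open row3); precharges=1
Acc 4: bank1 row1 -> MISS (open row1); precharges=2
Acc 5: bank0 row4 -> MISS (open row4); precharges=3
Acc 6: bank0 row4 -> HIT
Acc 7: bank1 row1 -> HIT
Acc 8: bank1 row3 -> MISS (open row3); precharges=4
Acc 9: bank1 row0 -> MISS (open row0); precharges=5
Acc 10: bank0 row0 -> MISS (open row0); precharges=6
Acc 11: bank0 row0 -> HIT
Acc 12: bank1 row0 -> HIT
Acc 13: bank0 row0 -> HIT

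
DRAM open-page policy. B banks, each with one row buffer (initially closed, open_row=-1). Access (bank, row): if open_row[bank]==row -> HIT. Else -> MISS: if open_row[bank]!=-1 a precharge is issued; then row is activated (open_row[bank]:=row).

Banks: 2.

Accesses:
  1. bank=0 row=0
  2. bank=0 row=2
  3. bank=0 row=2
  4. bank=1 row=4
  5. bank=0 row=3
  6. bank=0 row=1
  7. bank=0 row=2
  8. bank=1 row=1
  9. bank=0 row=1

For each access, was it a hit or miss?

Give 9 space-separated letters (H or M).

Acc 1: bank0 row0 -> MISS (open row0); precharges=0
Acc 2: bank0 row2 -> MISS (open row2); precharges=1
Acc 3: bank0 row2 -> HIT
Acc 4: bank1 row4 -> MISS (open row4); precharges=1
Acc 5: bank0 row3 -> MISS (open row3); precharges=2
Acc 6: bank0 row1 -> MISS (open row1); precharges=3
Acc 7: bank0 row2 -> MISS (open row2); precharges=4
Acc 8: bank1 row1 -> MISS (open row1); precharges=5
Acc 9: bank0 row1 -> MISS (open row1); precharges=6

Answer: M M H M M M M M M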